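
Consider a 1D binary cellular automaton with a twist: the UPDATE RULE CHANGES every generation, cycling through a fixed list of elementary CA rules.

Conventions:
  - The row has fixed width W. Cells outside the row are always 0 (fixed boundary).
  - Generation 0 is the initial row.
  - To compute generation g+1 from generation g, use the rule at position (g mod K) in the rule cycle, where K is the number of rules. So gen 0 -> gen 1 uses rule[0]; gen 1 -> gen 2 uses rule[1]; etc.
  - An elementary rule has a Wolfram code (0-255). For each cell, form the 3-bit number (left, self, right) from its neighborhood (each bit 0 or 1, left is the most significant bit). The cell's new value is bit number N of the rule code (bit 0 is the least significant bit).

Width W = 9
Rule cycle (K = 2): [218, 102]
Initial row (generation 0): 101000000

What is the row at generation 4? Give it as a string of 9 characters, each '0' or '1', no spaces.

Gen 0: 101000000
Gen 1 (rule 218): 000100000
Gen 2 (rule 102): 001100000
Gen 3 (rule 218): 011110000
Gen 4 (rule 102): 100010000

Answer: 100010000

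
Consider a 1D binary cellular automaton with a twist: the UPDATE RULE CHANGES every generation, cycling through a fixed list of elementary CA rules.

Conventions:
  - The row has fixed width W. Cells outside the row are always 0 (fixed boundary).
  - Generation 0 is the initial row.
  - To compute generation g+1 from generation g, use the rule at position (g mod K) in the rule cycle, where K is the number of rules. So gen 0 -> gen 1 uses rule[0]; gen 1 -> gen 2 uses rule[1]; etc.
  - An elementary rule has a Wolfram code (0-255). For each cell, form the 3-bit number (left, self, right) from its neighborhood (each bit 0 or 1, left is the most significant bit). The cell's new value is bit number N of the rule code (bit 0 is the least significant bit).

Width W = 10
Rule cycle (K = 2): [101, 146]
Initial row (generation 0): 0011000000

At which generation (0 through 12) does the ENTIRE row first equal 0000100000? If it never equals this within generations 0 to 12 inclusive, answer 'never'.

Answer: never

Derivation:
Gen 0: 0011000000
Gen 1 (rule 101): 1001011111
Gen 2 (rule 146): 0110001110
Gen 3 (rule 101): 0010100010
Gen 4 (rule 146): 0100010101
Gen 5 (rule 101): 0101011111
Gen 6 (rule 146): 1000001110
Gen 7 (rule 101): 1011100010
Gen 8 (rule 146): 0001010101
Gen 9 (rule 101): 1101111111
Gen 10 (rule 146): 0000111110
Gen 11 (rule 101): 1110000010
Gen 12 (rule 146): 0101000101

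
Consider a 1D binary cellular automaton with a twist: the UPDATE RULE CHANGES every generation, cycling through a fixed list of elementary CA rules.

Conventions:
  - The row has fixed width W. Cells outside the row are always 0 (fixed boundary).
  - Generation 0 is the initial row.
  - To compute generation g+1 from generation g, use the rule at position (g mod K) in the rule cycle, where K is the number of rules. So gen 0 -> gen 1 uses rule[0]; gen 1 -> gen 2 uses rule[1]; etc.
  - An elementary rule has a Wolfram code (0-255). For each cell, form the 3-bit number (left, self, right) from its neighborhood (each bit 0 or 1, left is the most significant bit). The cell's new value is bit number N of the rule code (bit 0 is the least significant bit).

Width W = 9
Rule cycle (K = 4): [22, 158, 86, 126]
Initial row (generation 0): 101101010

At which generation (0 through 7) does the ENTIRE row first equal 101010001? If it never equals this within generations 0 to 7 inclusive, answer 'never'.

Answer: never

Derivation:
Gen 0: 101101010
Gen 1 (rule 22): 100001011
Gen 2 (rule 158): 110011010
Gen 3 (rule 86): 011101011
Gen 4 (rule 126): 110111111
Gen 5 (rule 22): 000000000
Gen 6 (rule 158): 000000000
Gen 7 (rule 86): 000000000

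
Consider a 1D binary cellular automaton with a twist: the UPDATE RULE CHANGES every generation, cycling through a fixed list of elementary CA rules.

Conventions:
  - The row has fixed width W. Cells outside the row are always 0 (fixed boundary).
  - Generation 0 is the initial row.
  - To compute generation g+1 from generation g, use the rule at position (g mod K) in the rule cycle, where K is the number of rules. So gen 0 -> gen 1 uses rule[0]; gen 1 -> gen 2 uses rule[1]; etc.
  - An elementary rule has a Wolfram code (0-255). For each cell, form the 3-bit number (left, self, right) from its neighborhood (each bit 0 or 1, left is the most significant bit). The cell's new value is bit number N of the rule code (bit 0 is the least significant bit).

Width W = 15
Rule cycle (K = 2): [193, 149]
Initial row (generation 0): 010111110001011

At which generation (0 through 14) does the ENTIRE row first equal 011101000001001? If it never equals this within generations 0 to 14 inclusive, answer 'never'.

Answer: 13

Derivation:
Gen 0: 010111110001011
Gen 1 (rule 193): 000011110100001
Gen 2 (rule 149): 111001100111101
Gen 3 (rule 193): 011000100011100
Gen 4 (rule 149): 000110111001011
Gen 5 (rule 193): 110010011000001
Gen 6 (rule 149): 001011000111101
Gen 7 (rule 193): 100001010011100
Gen 8 (rule 149): 111101011001011
Gen 9 (rule 193): 011100001000001
Gen 10 (rule 149): 001011101111101
Gen 11 (rule 193): 100001100111100
Gen 12 (rule 149): 111100010011011
Gen 13 (rule 193): 011101000001001
Gen 14 (rule 149): 001001111101101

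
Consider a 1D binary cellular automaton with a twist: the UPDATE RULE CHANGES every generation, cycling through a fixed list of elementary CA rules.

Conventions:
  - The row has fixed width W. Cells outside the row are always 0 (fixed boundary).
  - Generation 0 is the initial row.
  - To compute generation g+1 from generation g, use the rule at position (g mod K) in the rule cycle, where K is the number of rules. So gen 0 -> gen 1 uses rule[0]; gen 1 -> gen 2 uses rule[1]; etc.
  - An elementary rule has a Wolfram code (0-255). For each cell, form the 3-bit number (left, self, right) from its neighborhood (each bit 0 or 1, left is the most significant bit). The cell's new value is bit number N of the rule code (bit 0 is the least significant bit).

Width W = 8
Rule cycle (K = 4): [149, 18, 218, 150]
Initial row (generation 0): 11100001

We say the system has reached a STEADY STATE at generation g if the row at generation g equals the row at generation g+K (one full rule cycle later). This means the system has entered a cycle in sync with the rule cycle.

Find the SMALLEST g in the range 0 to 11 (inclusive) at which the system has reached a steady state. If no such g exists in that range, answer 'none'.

Gen 0: 11100001
Gen 1 (rule 149): 01011101
Gen 2 (rule 18): 10000000
Gen 3 (rule 218): 01000000
Gen 4 (rule 150): 11100000
Gen 5 (rule 149): 01011111
Gen 6 (rule 18): 10000000
Gen 7 (rule 218): 01000000
Gen 8 (rule 150): 11100000
Gen 9 (rule 149): 01011111
Gen 10 (rule 18): 10000000
Gen 11 (rule 218): 01000000
Gen 12 (rule 150): 11100000
Gen 13 (rule 149): 01011111
Gen 14 (rule 18): 10000000
Gen 15 (rule 218): 01000000

Answer: 2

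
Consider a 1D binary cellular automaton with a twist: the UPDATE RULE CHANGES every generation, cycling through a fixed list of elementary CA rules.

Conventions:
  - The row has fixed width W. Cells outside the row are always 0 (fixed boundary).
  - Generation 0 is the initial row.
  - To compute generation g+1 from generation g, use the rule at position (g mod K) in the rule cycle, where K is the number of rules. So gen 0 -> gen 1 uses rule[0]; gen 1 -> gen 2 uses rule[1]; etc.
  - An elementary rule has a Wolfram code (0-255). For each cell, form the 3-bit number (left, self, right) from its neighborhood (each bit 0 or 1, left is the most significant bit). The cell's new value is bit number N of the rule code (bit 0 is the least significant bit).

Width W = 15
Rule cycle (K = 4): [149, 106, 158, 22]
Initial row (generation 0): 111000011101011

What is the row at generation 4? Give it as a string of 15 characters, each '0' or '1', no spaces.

Answer: 101111000000100

Derivation:
Gen 0: 111000011101011
Gen 1 (rule 149): 010111001001000
Gen 2 (rule 106): 101101010010000
Gen 3 (rule 158): 101001011111000
Gen 4 (rule 22): 101111000000100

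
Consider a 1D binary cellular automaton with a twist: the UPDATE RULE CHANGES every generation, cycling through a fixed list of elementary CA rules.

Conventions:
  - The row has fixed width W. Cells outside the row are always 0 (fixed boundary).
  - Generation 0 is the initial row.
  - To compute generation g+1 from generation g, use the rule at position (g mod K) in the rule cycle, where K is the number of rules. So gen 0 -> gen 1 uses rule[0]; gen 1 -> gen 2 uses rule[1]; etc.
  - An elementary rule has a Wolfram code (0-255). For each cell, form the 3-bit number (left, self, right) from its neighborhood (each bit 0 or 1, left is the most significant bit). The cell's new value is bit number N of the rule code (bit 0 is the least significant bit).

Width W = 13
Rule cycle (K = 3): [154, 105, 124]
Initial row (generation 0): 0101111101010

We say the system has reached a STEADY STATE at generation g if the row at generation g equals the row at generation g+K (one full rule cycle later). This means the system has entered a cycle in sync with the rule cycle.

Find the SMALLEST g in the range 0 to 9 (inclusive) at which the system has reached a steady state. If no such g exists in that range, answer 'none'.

Gen 0: 0101111101010
Gen 1 (rule 154): 1001111000001
Gen 2 (rule 105): 0001001011100
Gen 3 (rule 124): 0001101110110
Gen 4 (rule 154): 0011001100101
Gen 5 (rule 105): 1011001100010
Gen 6 (rule 124): 1111101110011
Gen 7 (rule 154): 1111001101110
Gen 8 (rule 105): 1001001111010
Gen 9 (rule 124): 1101101001111
Gen 10 (rule 154): 1001000111110
Gen 11 (rule 105): 0000010100010
Gen 12 (rule 124): 0000011110011

Answer: none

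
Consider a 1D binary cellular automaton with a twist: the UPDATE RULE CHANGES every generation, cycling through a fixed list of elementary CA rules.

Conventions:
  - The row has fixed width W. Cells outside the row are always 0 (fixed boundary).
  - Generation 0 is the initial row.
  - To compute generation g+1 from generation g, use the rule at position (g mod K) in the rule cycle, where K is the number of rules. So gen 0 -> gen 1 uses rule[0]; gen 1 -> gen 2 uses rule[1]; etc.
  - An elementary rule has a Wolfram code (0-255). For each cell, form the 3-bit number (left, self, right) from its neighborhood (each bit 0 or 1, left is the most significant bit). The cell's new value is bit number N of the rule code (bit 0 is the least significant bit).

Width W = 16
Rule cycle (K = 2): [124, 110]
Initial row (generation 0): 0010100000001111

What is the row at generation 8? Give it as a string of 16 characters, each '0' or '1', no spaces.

Answer: 1111011100000001

Derivation:
Gen 0: 0010100000001111
Gen 1 (rule 124): 0011110000001001
Gen 2 (rule 110): 0110010000011011
Gen 3 (rule 124): 0111011000011111
Gen 4 (rule 110): 1101111000110001
Gen 5 (rule 124): 1111001100111001
Gen 6 (rule 110): 1001011101101011
Gen 7 (rule 124): 1101110111111111
Gen 8 (rule 110): 1111011100000001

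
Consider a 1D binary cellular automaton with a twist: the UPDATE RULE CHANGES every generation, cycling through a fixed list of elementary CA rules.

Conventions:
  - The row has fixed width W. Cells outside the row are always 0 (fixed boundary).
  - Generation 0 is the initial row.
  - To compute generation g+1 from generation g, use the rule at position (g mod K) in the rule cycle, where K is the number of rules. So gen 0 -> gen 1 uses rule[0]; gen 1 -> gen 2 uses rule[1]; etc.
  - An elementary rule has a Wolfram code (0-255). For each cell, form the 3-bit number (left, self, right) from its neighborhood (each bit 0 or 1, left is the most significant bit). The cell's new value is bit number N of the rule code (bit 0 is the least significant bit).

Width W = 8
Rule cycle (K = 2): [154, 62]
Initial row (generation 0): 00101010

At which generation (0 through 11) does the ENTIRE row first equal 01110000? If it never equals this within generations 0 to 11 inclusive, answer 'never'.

Answer: never

Derivation:
Gen 0: 00101010
Gen 1 (rule 154): 01000001
Gen 2 (rule 62): 11100011
Gen 3 (rule 154): 11010110
Gen 4 (rule 62): 10111101
Gen 5 (rule 154): 00111000
Gen 6 (rule 62): 01100100
Gen 7 (rule 154): 11011010
Gen 8 (rule 62): 10110111
Gen 9 (rule 154): 00100110
Gen 10 (rule 62): 01111101
Gen 11 (rule 154): 11111000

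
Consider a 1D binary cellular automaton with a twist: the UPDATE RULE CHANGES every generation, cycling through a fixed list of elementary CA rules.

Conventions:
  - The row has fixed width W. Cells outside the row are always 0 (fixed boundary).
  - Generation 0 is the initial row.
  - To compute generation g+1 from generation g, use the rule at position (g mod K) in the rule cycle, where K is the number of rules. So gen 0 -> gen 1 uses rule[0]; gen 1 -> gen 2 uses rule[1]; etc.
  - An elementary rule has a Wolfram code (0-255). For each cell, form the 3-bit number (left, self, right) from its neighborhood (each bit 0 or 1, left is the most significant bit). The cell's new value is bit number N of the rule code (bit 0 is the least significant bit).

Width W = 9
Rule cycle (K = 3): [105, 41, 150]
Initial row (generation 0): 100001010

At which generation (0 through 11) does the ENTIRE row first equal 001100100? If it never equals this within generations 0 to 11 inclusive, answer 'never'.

Answer: 1

Derivation:
Gen 0: 100001010
Gen 1 (rule 105): 001100100
Gen 2 (rule 41): 101000001
Gen 3 (rule 150): 101100011
Gen 4 (rule 105): 011101011
Gen 5 (rule 41): 010010110
Gen 6 (rule 150): 111110001
Gen 7 (rule 105): 100010100
Gen 8 (rule 41): 001001001
Gen 9 (rule 150): 011111111
Gen 10 (rule 105): 010000001
Gen 11 (rule 41): 000111100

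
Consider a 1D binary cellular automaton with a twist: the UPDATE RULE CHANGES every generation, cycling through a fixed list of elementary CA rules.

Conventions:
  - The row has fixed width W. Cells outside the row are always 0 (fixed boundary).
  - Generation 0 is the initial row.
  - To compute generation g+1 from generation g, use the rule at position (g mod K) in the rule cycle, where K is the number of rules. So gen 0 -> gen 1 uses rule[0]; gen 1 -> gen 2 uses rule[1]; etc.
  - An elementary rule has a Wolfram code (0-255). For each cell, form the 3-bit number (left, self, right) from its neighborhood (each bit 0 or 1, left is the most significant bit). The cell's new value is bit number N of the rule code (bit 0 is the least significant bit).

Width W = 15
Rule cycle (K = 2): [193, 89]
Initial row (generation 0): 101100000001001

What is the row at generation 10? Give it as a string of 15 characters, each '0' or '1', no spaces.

Gen 0: 101100000001001
Gen 1 (rule 193): 000101111100000
Gen 2 (rule 89): 110001000111111
Gen 3 (rule 193): 010100010011111
Gen 4 (rule 89): 000011001010001
Gen 5 (rule 193): 111001000000100
Gen 6 (rule 89): 101100111110011
Gen 7 (rule 193): 000100011110001
Gen 8 (rule 89): 110011010011100
Gen 9 (rule 193): 010001000001101
Gen 10 (rule 89): 001100111101100

Answer: 001100111101100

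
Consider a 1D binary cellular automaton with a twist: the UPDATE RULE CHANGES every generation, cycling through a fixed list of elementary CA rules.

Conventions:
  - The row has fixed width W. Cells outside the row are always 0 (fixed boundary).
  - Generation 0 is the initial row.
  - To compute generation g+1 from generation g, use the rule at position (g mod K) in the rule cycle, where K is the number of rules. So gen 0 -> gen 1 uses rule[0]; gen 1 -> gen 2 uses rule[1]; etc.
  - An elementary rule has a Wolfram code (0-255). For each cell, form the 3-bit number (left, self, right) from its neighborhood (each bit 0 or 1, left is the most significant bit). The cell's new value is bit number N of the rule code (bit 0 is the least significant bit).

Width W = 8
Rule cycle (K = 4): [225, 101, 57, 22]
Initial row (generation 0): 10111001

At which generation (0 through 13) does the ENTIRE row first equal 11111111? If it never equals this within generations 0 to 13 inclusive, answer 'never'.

Gen 0: 10111001
Gen 1 (rule 225): 01011000
Gen 2 (rule 101): 01101011
Gen 3 (rule 57): 01010110
Gen 4 (rule 22): 11010001
Gen 5 (rule 225): 01100100
Gen 6 (rule 101): 00100101
Gen 7 (rule 57): 10010010
Gen 8 (rule 22): 11111111
Gen 9 (rule 225): 01111111
Gen 10 (rule 101): 00000001
Gen 11 (rule 57): 11111100
Gen 12 (rule 22): 00000010
Gen 13 (rule 225): 11111000

Answer: 8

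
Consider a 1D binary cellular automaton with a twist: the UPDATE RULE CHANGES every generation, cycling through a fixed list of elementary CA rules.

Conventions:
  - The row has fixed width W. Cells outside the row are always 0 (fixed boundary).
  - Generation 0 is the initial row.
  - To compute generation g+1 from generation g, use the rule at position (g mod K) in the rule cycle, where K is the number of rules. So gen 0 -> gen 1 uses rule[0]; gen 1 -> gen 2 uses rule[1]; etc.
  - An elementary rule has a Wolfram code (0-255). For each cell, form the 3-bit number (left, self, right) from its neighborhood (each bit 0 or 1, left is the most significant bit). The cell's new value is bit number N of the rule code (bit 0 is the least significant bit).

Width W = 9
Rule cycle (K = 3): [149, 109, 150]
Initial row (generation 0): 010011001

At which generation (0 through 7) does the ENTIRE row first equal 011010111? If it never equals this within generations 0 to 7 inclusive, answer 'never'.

Gen 0: 010011001
Gen 1 (rule 149): 011000101
Gen 2 (rule 109): 011010111
Gen 3 (rule 150): 100010010
Gen 4 (rule 149): 111011011
Gen 5 (rule 109): 101111111
Gen 6 (rule 150): 100111110
Gen 7 (rule 149): 110011101

Answer: 2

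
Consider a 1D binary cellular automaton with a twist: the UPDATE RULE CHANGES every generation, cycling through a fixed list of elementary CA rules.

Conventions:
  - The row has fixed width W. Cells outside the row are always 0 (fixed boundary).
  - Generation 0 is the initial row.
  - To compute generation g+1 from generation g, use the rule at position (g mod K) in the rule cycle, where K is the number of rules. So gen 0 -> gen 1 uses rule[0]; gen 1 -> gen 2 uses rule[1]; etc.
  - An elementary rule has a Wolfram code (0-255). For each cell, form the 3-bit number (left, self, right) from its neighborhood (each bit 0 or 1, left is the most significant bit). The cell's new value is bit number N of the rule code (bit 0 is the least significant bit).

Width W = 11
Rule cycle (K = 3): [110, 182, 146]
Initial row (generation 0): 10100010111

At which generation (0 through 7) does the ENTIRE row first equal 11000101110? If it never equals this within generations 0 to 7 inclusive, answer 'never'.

Answer: never

Derivation:
Gen 0: 10100010111
Gen 1 (rule 110): 11100111101
Gen 2 (rule 182): 01011011011
Gen 3 (rule 146): 10000000000
Gen 4 (rule 110): 10000000000
Gen 5 (rule 182): 11000000000
Gen 6 (rule 146): 00100000000
Gen 7 (rule 110): 01100000000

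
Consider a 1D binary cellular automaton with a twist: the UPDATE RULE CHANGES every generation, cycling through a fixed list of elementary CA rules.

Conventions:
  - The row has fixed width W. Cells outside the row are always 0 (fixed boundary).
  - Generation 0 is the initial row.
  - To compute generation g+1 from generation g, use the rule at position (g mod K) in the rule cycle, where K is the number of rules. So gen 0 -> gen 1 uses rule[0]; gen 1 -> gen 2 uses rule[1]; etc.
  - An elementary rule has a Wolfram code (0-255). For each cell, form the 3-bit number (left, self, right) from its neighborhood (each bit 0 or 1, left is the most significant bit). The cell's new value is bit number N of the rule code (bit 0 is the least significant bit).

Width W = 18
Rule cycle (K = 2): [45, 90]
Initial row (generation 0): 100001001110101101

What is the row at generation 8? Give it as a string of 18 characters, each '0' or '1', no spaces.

Gen 0: 100001001110101101
Gen 1 (rule 45): 101101001001111011
Gen 2 (rule 90): 001100110111001011
Gen 3 (rule 45): 101000101100001110
Gen 4 (rule 90): 000101001110011011
Gen 5 (rule 45): 110111001000010110
Gen 6 (rule 90): 110101110100100111
Gen 7 (rule 45): 101111001100100100
Gen 8 (rule 90): 001001111111011010

Answer: 001001111111011010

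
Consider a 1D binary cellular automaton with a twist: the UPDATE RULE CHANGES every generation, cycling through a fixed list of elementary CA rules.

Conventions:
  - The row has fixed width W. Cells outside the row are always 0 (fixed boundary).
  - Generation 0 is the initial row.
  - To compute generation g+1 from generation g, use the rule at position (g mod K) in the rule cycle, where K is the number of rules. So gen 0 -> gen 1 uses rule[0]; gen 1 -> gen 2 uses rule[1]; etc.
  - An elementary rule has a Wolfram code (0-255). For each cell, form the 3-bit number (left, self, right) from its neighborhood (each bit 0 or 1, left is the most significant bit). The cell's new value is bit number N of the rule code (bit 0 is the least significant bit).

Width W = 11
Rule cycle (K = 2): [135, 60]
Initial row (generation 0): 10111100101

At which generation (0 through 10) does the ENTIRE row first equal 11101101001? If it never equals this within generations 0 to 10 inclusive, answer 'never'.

Gen 0: 10111100101
Gen 1 (rule 135): 10011001101
Gen 2 (rule 60): 11010101011
Gen 3 (rule 135): 00010101000
Gen 4 (rule 60): 00011111100
Gen 5 (rule 135): 11101111001
Gen 6 (rule 60): 10011000101
Gen 7 (rule 135): 10100011101
Gen 8 (rule 60): 11110010011
Gen 9 (rule 135): 01100110100
Gen 10 (rule 60): 01010101110

Answer: never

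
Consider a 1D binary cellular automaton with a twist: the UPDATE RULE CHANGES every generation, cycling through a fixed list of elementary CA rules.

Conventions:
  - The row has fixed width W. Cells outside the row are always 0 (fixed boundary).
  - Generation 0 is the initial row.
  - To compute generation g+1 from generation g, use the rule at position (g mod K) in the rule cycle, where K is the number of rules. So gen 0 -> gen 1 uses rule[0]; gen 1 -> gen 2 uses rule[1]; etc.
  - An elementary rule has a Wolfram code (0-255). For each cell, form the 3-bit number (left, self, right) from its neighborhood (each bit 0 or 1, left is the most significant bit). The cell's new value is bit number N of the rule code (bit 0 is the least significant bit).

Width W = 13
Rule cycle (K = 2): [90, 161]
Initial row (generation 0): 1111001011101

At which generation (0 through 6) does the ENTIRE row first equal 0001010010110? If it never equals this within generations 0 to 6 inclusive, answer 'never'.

Answer: 3

Derivation:
Gen 0: 1111001011101
Gen 1 (rule 90): 1001110010100
Gen 2 (rule 161): 0000100001001
Gen 3 (rule 90): 0001010010110
Gen 4 (rule 161): 1100100001000
Gen 5 (rule 90): 1111010010100
Gen 6 (rule 161): 0110100001001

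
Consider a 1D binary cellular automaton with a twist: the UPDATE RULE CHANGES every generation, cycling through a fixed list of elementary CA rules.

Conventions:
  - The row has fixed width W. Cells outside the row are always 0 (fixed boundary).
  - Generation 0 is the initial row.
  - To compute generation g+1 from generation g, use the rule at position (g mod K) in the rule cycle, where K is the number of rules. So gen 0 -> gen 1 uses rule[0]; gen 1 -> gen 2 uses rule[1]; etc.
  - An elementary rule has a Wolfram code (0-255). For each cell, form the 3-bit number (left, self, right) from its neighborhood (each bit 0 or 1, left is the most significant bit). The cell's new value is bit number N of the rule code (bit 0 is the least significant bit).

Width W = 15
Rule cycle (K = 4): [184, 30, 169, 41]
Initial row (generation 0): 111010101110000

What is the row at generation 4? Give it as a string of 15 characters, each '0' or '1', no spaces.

Gen 0: 111010101110000
Gen 1 (rule 184): 110101011101000
Gen 2 (rule 30): 100101010001100
Gen 3 (rule 169): 000010100101001
Gen 4 (rule 41): 111001000010000

Answer: 111001000010000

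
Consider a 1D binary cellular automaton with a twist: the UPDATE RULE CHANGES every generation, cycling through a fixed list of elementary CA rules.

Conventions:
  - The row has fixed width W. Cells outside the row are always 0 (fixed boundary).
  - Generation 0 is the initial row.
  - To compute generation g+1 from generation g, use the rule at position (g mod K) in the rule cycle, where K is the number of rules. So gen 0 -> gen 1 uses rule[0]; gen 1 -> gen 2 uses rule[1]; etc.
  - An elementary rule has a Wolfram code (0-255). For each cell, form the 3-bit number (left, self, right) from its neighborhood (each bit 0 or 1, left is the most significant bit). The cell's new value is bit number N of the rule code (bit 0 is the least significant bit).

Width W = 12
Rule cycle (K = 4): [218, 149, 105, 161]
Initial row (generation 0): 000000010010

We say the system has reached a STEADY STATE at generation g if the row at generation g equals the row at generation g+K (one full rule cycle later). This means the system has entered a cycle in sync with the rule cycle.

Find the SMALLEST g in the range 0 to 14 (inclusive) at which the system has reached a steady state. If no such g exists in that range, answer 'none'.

Answer: none

Derivation:
Gen 0: 000000010010
Gen 1 (rule 218): 000000101101
Gen 2 (rule 149): 111110100001
Gen 3 (rule 105): 100011001100
Gen 4 (rule 161): 001000000001
Gen 5 (rule 218): 010100000010
Gen 6 (rule 149): 010111111011
Gen 7 (rule 105): 001100001111
Gen 8 (rule 161): 100001100110
Gen 9 (rule 218): 010011111111
Gen 10 (rule 149): 011001111110
Gen 11 (rule 105): 011001000010
Gen 12 (rule 161): 000000011000
Gen 13 (rule 218): 000000111100
Gen 14 (rule 149): 111110011011
Gen 15 (rule 105): 100010011111
Gen 16 (rule 161): 001000001110
Gen 17 (rule 218): 010100011111
Gen 18 (rule 149): 010111001110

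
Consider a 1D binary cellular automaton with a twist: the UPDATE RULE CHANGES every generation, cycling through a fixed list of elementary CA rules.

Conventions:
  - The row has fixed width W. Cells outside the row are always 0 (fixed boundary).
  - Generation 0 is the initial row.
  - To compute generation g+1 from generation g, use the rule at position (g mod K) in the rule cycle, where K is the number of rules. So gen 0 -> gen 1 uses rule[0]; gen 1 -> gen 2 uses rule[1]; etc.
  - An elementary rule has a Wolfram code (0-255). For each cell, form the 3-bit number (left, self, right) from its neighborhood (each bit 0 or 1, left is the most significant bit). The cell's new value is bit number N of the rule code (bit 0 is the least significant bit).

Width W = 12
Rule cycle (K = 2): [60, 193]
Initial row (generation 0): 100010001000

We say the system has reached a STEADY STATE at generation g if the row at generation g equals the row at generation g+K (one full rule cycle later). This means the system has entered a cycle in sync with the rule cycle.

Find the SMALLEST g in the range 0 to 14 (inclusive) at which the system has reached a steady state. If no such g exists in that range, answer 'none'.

Gen 0: 100010001000
Gen 1 (rule 60): 110011001100
Gen 2 (rule 193): 010001000101
Gen 3 (rule 60): 011001100111
Gen 4 (rule 193): 001000100011
Gen 5 (rule 60): 001100110010
Gen 6 (rule 193): 100100010000
Gen 7 (rule 60): 110110011000
Gen 8 (rule 193): 010010001011
Gen 9 (rule 60): 011011001110
Gen 10 (rule 193): 001001000110
Gen 11 (rule 60): 001101100101
Gen 12 (rule 193): 100100100000
Gen 13 (rule 60): 110110110000
Gen 14 (rule 193): 010010010111
Gen 15 (rule 60): 011011011100
Gen 16 (rule 193): 001001001101

Answer: none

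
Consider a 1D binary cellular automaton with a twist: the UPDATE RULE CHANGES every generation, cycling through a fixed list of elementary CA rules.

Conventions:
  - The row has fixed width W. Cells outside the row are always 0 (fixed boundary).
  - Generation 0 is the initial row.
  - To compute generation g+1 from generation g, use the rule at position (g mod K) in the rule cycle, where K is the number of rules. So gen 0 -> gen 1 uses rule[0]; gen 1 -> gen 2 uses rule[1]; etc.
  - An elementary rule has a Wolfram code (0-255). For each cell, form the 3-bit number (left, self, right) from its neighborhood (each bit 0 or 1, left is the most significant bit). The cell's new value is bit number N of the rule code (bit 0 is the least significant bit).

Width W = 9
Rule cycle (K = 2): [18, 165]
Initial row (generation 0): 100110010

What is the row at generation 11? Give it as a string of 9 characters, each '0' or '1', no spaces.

Gen 0: 100110010
Gen 1 (rule 18): 011001101
Gen 2 (rule 165): 000000011
Gen 3 (rule 18): 000000100
Gen 4 (rule 165): 111110101
Gen 5 (rule 18): 000000000
Gen 6 (rule 165): 111111111
Gen 7 (rule 18): 000000000
Gen 8 (rule 165): 111111111
Gen 9 (rule 18): 000000000
Gen 10 (rule 165): 111111111
Gen 11 (rule 18): 000000000

Answer: 000000000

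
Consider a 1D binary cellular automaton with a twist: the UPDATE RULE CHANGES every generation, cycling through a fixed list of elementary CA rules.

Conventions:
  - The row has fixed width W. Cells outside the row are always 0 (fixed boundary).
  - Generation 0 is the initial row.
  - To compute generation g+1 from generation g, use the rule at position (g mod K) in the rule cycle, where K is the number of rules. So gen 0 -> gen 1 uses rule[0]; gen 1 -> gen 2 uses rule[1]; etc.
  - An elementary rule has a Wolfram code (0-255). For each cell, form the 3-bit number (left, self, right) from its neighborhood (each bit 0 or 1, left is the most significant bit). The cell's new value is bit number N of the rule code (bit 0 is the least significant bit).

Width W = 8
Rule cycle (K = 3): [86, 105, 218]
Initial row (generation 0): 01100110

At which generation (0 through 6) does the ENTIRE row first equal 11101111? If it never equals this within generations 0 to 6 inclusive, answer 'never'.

Gen 0: 01100110
Gen 1 (rule 86): 10111011
Gen 2 (rule 105): 01101111
Gen 3 (rule 218): 11101111
Gen 4 (rule 86): 00100001
Gen 5 (rule 105): 10001100
Gen 6 (rule 218): 01011110

Answer: 3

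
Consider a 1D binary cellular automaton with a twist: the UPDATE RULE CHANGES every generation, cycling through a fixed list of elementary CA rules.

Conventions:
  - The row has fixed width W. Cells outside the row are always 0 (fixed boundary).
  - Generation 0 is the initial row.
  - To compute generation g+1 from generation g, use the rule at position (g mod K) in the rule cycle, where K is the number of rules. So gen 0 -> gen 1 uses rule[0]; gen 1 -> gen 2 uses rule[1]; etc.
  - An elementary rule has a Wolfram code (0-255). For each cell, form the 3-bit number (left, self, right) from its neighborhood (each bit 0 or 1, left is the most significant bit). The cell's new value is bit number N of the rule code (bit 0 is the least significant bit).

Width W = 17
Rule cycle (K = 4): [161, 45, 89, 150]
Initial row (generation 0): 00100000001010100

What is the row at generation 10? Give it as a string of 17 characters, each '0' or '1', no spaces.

Gen 0: 00100000001010100
Gen 1 (rule 161): 10001111100101001
Gen 2 (rule 45): 10101000000111001
Gen 3 (rule 89): 00000111110101100
Gen 4 (rule 150): 00001011100100010
Gen 5 (rule 161): 11100101000001000
Gen 6 (rule 45): 10000111011101011
Gen 7 (rule 89): 01110101010100011
Gen 8 (rule 150): 10100101010110100
Gen 9 (rule 161): 01000010101001001
Gen 10 (rule 45): 01011011111001001

Answer: 01011011111001001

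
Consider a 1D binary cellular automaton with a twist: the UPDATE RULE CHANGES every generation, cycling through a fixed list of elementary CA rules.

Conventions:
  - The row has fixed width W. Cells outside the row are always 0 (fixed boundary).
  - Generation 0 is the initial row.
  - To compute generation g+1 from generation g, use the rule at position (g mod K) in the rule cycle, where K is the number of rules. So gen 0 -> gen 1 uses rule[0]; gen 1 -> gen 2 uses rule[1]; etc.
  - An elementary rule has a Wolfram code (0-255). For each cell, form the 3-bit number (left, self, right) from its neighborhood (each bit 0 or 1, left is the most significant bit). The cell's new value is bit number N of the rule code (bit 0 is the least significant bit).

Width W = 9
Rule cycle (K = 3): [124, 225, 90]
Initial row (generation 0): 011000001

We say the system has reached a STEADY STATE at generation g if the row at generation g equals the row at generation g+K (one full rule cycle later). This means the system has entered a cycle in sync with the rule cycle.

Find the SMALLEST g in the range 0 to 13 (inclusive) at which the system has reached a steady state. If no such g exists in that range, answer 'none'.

Gen 0: 011000001
Gen 1 (rule 124): 011100001
Gen 2 (rule 225): 001101100
Gen 3 (rule 90): 011101110
Gen 4 (rule 124): 010111011
Gen 5 (rule 225): 001011101
Gen 6 (rule 90): 010010100
Gen 7 (rule 124): 011011110
Gen 8 (rule 225): 001101110
Gen 9 (rule 90): 011101011
Gen 10 (rule 124): 010111111
Gen 11 (rule 225): 001011111
Gen 12 (rule 90): 010010001
Gen 13 (rule 124): 011011001
Gen 14 (rule 225): 001101000
Gen 15 (rule 90): 011100100
Gen 16 (rule 124): 010110110

Answer: none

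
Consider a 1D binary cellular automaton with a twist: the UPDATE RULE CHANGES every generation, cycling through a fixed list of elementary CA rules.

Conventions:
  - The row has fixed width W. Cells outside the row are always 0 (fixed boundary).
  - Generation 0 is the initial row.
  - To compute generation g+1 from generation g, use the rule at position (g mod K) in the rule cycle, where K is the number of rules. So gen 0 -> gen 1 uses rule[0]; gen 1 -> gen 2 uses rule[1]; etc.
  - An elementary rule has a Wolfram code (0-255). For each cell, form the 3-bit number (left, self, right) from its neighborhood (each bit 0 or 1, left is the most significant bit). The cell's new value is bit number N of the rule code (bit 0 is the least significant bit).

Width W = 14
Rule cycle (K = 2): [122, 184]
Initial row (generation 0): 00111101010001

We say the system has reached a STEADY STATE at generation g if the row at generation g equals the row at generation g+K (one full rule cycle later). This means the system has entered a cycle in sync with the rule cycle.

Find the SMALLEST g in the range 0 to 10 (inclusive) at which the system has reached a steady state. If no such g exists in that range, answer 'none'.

Answer: 2

Derivation:
Gen 0: 00111101010001
Gen 1 (rule 122): 01100110101010
Gen 2 (rule 184): 01010101010101
Gen 3 (rule 122): 10101010101010
Gen 4 (rule 184): 01010101010101
Gen 5 (rule 122): 10101010101010
Gen 6 (rule 184): 01010101010101
Gen 7 (rule 122): 10101010101010
Gen 8 (rule 184): 01010101010101
Gen 9 (rule 122): 10101010101010
Gen 10 (rule 184): 01010101010101
Gen 11 (rule 122): 10101010101010
Gen 12 (rule 184): 01010101010101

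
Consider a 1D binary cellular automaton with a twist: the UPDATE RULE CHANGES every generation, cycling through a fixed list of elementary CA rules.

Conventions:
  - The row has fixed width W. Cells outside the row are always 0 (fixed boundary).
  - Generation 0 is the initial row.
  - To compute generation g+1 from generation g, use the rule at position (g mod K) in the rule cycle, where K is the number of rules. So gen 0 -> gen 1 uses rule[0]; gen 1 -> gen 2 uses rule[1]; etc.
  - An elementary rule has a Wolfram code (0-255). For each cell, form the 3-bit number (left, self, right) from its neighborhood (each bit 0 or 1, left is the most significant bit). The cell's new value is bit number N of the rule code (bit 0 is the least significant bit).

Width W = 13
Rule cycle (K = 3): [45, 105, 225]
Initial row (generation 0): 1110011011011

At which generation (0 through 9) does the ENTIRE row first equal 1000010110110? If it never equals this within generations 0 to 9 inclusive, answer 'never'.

Gen 0: 1110011011011
Gen 1 (rule 45): 1000010110110
Gen 2 (rule 105): 0011001111110
Gen 3 (rule 225): 1001000111110
Gen 4 (rule 45): 1001010100000
Gen 5 (rule 105): 0000101001111
Gen 6 (rule 225): 1110010000111
Gen 7 (rule 45): 1000010110100
Gen 8 (rule 105): 0011001111001
Gen 9 (rule 225): 1001000111000

Answer: 1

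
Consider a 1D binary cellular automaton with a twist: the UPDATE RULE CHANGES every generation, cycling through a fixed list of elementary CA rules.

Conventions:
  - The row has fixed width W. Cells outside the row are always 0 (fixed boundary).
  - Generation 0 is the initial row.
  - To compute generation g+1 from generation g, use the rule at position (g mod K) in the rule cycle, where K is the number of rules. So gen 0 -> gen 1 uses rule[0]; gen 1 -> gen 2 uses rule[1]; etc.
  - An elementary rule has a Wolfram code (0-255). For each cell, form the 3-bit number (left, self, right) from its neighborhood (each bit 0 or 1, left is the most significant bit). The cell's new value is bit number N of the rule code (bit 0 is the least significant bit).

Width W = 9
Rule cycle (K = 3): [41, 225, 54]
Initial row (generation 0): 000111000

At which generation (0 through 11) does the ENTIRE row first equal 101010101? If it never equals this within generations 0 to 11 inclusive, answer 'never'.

Gen 0: 000111000
Gen 1 (rule 41): 110100011
Gen 2 (rule 225): 011001001
Gen 3 (rule 54): 100111111
Gen 4 (rule 41): 000100000
Gen 5 (rule 225): 110001111
Gen 6 (rule 54): 001010000
Gen 7 (rule 41): 100100111
Gen 8 (rule 225): 000000011
Gen 9 (rule 54): 000000100
Gen 10 (rule 41): 111110001
Gen 11 (rule 225): 011110100

Answer: never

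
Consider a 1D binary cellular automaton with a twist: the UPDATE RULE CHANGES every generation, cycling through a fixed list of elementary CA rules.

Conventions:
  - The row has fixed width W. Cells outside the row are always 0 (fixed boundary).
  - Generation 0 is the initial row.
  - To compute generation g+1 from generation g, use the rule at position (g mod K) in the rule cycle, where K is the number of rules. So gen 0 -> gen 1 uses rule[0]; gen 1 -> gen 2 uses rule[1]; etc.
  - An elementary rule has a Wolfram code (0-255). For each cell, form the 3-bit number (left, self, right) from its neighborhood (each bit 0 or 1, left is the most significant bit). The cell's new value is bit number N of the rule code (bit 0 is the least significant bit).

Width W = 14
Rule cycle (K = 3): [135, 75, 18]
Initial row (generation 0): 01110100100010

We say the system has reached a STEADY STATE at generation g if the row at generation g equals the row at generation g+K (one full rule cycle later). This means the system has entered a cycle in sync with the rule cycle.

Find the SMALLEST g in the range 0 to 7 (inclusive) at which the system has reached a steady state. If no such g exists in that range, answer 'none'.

Answer: none

Derivation:
Gen 0: 01110100100010
Gen 1 (rule 135): 10100101101110
Gen 2 (rule 75): 00001001101010
Gen 3 (rule 18): 00010110000001
Gen 4 (rule 135): 11110000111111
Gen 5 (rule 75): 10010111100001
Gen 6 (rule 18): 01100000010010
Gen 7 (rule 135): 10001111110110
Gen 8 (rule 75): 00111000010110
Gen 9 (rule 18): 01000100100001
Gen 10 (rule 135): 11011101101111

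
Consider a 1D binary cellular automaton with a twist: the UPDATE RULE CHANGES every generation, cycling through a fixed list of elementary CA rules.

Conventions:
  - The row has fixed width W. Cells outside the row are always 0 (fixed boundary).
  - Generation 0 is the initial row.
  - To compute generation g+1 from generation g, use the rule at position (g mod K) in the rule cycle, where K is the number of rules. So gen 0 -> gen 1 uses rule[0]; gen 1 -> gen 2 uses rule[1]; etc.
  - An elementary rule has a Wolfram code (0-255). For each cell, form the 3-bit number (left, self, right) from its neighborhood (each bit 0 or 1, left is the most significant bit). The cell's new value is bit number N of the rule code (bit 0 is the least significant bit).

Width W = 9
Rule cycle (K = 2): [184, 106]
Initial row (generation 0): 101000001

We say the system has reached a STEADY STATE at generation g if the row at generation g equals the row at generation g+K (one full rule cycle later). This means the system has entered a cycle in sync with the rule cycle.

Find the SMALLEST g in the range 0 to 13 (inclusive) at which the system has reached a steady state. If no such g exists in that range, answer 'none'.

Gen 0: 101000001
Gen 1 (rule 184): 010100000
Gen 2 (rule 106): 101000000
Gen 3 (rule 184): 010100000
Gen 4 (rule 106): 101000000
Gen 5 (rule 184): 010100000
Gen 6 (rule 106): 101000000
Gen 7 (rule 184): 010100000
Gen 8 (rule 106): 101000000
Gen 9 (rule 184): 010100000
Gen 10 (rule 106): 101000000
Gen 11 (rule 184): 010100000
Gen 12 (rule 106): 101000000
Gen 13 (rule 184): 010100000
Gen 14 (rule 106): 101000000
Gen 15 (rule 184): 010100000

Answer: 1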